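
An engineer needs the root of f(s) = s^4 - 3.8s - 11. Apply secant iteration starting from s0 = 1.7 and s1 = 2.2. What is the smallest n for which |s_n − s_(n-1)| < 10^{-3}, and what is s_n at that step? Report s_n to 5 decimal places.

n = 5, s_n = 2.08576

f(1.7) = -9.1079000, f(2.2) = 4.0656000
s2 = 2.2000000 − 4.0656000·(0.5000000)/(13.1735000) = 2.0456902;  |Δ| = 0.1543098
f(2.0456902) = -1.2606663
s3 = 2.0456902 − (-1.2606663)·(-0.1543098)/(-5.3262663) = 2.0822136;  |Δ| = 0.0365234
f(2.0822136) = -0.1148683
s4 = 2.0822136 − (-0.1148683)·(0.0365234)/(1.1457980) = 2.0858751;  |Δ| = 0.0036615
f(2.0858751) = 0.0037875
s5 = 2.0858751 − 0.0037875·(0.0036615)/(0.1186558) = 2.0857582;  |Δ| = 0.0001169
|s5 − s4| = 0.0001169 < 10^{-3}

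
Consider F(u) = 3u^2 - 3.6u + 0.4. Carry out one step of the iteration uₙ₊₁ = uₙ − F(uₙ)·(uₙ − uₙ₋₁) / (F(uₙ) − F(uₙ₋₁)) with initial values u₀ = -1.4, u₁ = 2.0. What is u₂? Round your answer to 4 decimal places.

F(-1.4) = 11.320000, F(2.0) = 5.200000
u₂ = 2.000000 − 5.200000·(2.000000 − (-1.400000)) / (5.200000 − 11.320000) = 2.000000 − (17.680000)/(-6.120000) = 4.888889

4.8889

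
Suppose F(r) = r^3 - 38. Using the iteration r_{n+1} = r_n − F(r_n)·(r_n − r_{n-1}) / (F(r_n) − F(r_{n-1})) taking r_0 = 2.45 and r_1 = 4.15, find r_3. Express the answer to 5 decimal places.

3.31717

F(2.45) = -23.2938750, F(4.15) = 33.4733750
r_2 = 4.1500000 − 33.4733750·(4.1500000 − 2.4500000) / (33.4733750 − (-23.2938750)) = 4.1500000 − (56.9047375)/(56.7672500) = 3.1475780
F(3.1475780) = -6.8161650
r_3 = 3.1475780 − (-6.8161650)·(3.1475780 − 4.1500000) / (-6.8161650 − 33.4733750) = 3.1475780 − (6.8326734)/(-40.2895400) = 3.3171673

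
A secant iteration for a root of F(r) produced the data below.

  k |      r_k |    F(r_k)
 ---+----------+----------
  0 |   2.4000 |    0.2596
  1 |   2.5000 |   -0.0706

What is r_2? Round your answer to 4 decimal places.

r_2 = 2.5000 − (-0.0706)·(2.5000 − 2.4000) / (-0.0706 − 0.2596)
   = 2.5000 − (-0.007060)/(-0.330200) = 2.478619

2.4786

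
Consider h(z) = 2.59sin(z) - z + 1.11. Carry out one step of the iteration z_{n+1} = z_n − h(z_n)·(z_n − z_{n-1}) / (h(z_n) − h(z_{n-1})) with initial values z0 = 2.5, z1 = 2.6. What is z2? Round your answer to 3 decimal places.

2.551

h(2.5) = 0.16004, h(2.6) = -0.15485
z2 = 2.60000 − (-0.15485)·(2.60000 − 2.50000) / (-0.15485 − 0.16004) = 2.60000 − (-0.01549)/(-0.31489) = 2.55082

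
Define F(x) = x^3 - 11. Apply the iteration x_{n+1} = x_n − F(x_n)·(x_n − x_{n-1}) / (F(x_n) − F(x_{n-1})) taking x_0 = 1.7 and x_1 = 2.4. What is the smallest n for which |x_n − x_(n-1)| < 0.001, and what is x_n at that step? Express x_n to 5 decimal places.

n = 5, x_n = 2.22398

F(1.7) = -6.0870000, F(2.4) = 2.8240000
x_2 = 2.4000000 − 2.8240000·(0.7000000)/(8.9110000) = 2.1781618;  |Δ| = 0.2218382
F(2.1781618) = -0.6659532
x_3 = 2.1781618 − (-0.6659532)·(-0.2218382)/(-3.4899532) = 2.2204930;  |Δ| = 0.0423312
F(2.2204930) = -0.0516612
x_4 = 2.2204930 − (-0.0516612)·(0.0423312)/(0.6142919) = 2.2240530;  |Δ| = 0.0035600
F(2.2240530) = 0.0010820
x_5 = 2.2240530 − 0.0010820·(0.0035600)/(0.0527432) = 2.2239800;  |Δ| = 0.0000730
|x_5 − x_4| = 0.0000730 < 0.001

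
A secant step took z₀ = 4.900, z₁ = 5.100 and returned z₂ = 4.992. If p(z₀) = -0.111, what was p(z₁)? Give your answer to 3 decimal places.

0.130

The secant line through (4.900, -0.111) and (5.100, p(z₁)) crosses zero at z₂ = 4.992.
So (4.900, -0.111), (5.100, p(z₁)), (4.992, 0) are collinear:
p(z₁) = -0.111 · (5.100 − 4.992) / (4.900 − 4.992) = -0.111 · (0.10800)/(-0.09200) = 0.13030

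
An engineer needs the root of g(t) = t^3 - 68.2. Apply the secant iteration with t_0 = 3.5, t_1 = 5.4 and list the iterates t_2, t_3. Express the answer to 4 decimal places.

g(3.5) = -25.325000, g(5.4) = 89.264000
t_2 = 5.400000 − 89.264000·(5.400000 − 3.500000) / (89.264000 − (-25.325000)) = 5.400000 − (169.601600)/(114.589000) = 3.919914
g(3.919914) = -7.967687
t_3 = 3.919914 − (-7.967687)·(3.919914 − 5.400000) / (-7.967687 − 89.264000) = 3.919914 − (11.792863)/(-97.231687) = 4.041200

3.9199, 4.0412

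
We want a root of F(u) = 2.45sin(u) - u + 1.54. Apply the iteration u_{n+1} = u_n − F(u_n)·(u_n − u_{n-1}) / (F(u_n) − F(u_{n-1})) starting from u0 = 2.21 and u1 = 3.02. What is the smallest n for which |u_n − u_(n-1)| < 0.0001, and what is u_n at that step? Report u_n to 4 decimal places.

n = 5, u_n = 2.6647

F(2.21) = 1.296299, F(3.02) = -1.182832
u2 = 3.020000 − (-1.182832)·(0.810000)/(-2.479131) = 2.633536;  |Δ| = 0.386464
F(2.633536) = 0.098339
u3 = 2.633536 − 0.098339·(-0.386464)/(1.281171) = 2.663200;  |Δ| = 0.029664
F(2.663200) = 0.004663
u4 = 2.663200 − 0.004663·(0.029664)/(-0.093676) = 2.664677;  |Δ| = 0.001477
F(2.664677) = -0.000026
u5 = 2.664677 − (-0.000026)·(0.001477)/(-0.004690) = 2.664669;  |Δ| = 0.000008
|u5 − u4| = 0.000008 < 0.0001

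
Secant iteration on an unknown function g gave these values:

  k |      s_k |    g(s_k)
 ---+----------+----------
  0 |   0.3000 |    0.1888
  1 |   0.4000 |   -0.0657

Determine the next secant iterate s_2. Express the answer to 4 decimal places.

s_2 = 0.4000 − (-0.0657)·(0.4000 − 0.3000) / (-0.0657 − 0.1888)
   = 0.4000 − (-0.006570)/(-0.254500) = 0.374185

0.3742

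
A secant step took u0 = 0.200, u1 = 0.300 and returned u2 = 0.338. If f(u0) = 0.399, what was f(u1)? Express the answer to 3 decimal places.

The secant line through (0.200, 0.399) and (0.300, f(u1)) crosses zero at u2 = 0.338.
So (0.200, 0.399), (0.300, f(u1)), (0.338, 0) are collinear:
f(u1) = 0.399 · (0.300 − 0.338) / (0.200 − 0.338) = 0.399 · (-0.03800)/(-0.13800) = 0.10987

0.110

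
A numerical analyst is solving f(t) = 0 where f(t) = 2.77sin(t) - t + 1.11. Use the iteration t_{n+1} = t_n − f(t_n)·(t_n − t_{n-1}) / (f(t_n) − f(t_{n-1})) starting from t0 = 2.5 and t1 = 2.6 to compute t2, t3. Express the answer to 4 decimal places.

f(2.5) = 0.267768, f(2.6) = -0.062061
t2 = 2.600000 − (-0.062061)·(2.600000 − 2.500000) / (-0.062061 − 0.267768) = 2.600000 − (-0.006206)/(-0.329829) = 2.581184
f(2.581184) = 0.001161
t3 = 2.581184 − 0.001161·(2.581184 − 2.600000) / (0.001161 − (-0.062061)) = 2.581184 − (-0.000022)/(0.063222) = 2.581529

2.5812, 2.5815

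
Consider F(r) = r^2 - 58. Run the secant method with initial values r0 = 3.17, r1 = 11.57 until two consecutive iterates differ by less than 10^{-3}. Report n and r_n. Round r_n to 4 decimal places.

n = 6, r_n = 7.6158

F(3.17) = -47.951100, F(11.57) = 75.864900
r2 = 11.570000 − 75.864900·(8.400000)/(123.816000) = 6.423128;  |Δ| = 5.146872
F(6.423128) = -16.743433
r3 = 6.423128 − (-16.743433)·(-5.146872)/(-92.608333) = 7.353674;  |Δ| = 0.930546
F(7.353674) = -3.923486
r4 = 7.353674 − (-3.923486)·(0.930546)/(12.819947) = 7.638463;  |Δ| = 0.284789
F(7.638463) = 0.346114
r5 = 7.638463 − 0.346114·(0.284789)/(4.269600) = 7.615376;  |Δ| = 0.023086
F(7.615376) = -0.006042
r6 = 7.615376 − (-0.006042)·(-0.023086)/(-0.352156) = 7.615773;  |Δ| = 0.000396
|r6 − r5| = 0.000396 < 10^{-3}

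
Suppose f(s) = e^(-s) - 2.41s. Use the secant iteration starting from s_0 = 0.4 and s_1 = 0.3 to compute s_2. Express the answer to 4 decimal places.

0.3057

f(0.4) = -0.293680, f(0.3) = 0.017818
s_2 = 0.300000 − 0.017818·(0.300000 − 0.400000) / (0.017818 − (-0.293680)) = 0.300000 − (-0.001782)/(0.311498) = 0.305720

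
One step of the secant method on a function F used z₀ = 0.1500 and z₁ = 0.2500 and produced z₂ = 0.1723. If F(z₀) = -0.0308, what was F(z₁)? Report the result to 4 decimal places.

0.1073

The secant line through (0.1500, -0.0308) and (0.2500, F(z₁)) crosses zero at z₂ = 0.1723.
So (0.1500, -0.0308), (0.2500, F(z₁)), (0.1723, 0) are collinear:
F(z₁) = -0.0308 · (0.2500 − 0.1723) / (0.1500 − 0.1723) = -0.0308 · (0.077700)/(-0.022300) = 0.107317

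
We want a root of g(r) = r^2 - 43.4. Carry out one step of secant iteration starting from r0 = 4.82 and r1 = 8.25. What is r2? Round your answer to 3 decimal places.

g(4.82) = -20.16760, g(8.25) = 24.66250
r2 = 8.25000 − 24.66250·(8.25000 − 4.82000) / (24.66250 − (-20.16760)) = 8.25000 − (84.59238)/(44.83010) = 6.36305

6.363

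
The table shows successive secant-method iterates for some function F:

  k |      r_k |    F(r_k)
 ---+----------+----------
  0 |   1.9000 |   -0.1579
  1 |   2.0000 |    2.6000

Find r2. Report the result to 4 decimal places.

r2 = 2.0000 − 2.6000·(2.0000 − 1.9000) / (2.6000 − (-0.1579))
   = 2.0000 − (0.260000)/(2.757900) = 1.905725

1.9057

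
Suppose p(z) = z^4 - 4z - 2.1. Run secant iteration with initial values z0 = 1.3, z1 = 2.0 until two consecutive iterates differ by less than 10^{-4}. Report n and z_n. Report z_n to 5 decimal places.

n = 7, z_n = 1.73373

p(1.3) = -4.4439000, p(2.0) = 5.9000000
z2 = 2.0000000 − 5.9000000·(0.7000000)/(10.3439000) = 1.6007309;  |Δ| = 0.3992691
p(1.6007309) = -1.9373408
z3 = 1.6007309 − (-1.9373408)·(-0.3992691)/(-7.8373408) = 1.6994277;  |Δ| = 0.0986968
p(1.6994277) = -0.5568527
z4 = 1.6994277 − (-0.5568527)·(0.0986968)/(1.3804881) = 1.7392393;  |Δ| = 0.0398117
p(1.7392393) = 0.0933864
z5 = 1.7392393 − 0.0933864·(0.0398117)/(0.6502390) = 1.7335217;  |Δ| = 0.0057177
p(1.7335217) = -0.0034767
z6 = 1.7335217 − (-0.0034767)·(-0.0057177)/(-0.0968631) = 1.7337269;  |Δ| = 0.0002052
p(1.7337269) = -0.0000204
z7 = 1.7337269 − (-0.0000204)·(0.0002052)/(0.0034563) = 1.7337281;  |Δ| = 0.0000012
|z7 − z6| = 0.0000012 < 10^{-4}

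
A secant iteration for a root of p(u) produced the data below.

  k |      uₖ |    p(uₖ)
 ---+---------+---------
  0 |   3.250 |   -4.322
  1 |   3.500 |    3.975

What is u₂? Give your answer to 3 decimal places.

u₂ = 3.500 − 3.975·(3.500 − 3.250) / (3.975 − (-4.322))
   = 3.500 − (0.99375)/(8.29700) = 3.38023

3.380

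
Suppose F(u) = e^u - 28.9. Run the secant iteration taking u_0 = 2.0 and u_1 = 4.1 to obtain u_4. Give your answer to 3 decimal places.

F(2.0) = -21.51094, F(4.1) = 31.44029
u_2 = 4.10000 − 31.44029·(4.10000 − 2.00000) / (31.44029 − (-21.51094)) = 4.10000 − (66.02460)/(52.95123) = 2.85311
F(2.85311) = -11.55845
u_3 = 2.85311 − (-11.55845)·(2.85311 − 4.10000) / (-11.55845 − 31.44029) = 2.85311 − (14.41217)/(-42.99874) = 3.18828
F(3.18828) = -4.65327
u_4 = 3.18828 − (-4.65327)·(3.18828 − 2.85311) / (-4.65327 − (-11.55845)) = 3.18828 − (-1.55967)/(6.90518) = 3.41415

3.414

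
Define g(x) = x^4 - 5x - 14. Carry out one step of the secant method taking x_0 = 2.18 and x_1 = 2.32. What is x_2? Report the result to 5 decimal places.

2.23700

g(2.18) = -2.3146942, g(2.32) = 3.3702298
x_2 = 2.3200000 − 3.3702298·(2.3200000 − 2.1800000) / (3.3702298 − (-2.3146942)) = 2.3200000 − (0.4718322)/(5.6849240) = 2.2370029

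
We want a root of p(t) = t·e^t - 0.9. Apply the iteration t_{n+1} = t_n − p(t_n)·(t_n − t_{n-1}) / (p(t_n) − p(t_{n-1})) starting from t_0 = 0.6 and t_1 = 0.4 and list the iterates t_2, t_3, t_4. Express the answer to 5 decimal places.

0.52215, 0.53070, 0.52983

p(0.6) = 0.1932713, p(0.4) = -0.3032701
t_2 = 0.4000000 − (-0.3032701)·(0.4000000 − 0.6000000) / (-0.3032701 − 0.1932713) = 0.4000000 − (0.0606540)/(-0.4965414) = 0.5221530
p(0.5221530) = -0.0198312
t_3 = 0.5221530 − (-0.0198312)·(0.5221530 − 0.4000000) / (-0.0198312 − (-0.3032701)) = 0.5221530 − (-0.0024224)/(0.2834389) = 0.5306996
p(0.5306996) = 0.0022538
t_4 = 0.5306996 − 0.0022538·(0.5306996 − 0.5221530) / (0.0022538 − (-0.0198312)) = 0.5306996 − (0.0000193)/(0.0220850) = 0.5298274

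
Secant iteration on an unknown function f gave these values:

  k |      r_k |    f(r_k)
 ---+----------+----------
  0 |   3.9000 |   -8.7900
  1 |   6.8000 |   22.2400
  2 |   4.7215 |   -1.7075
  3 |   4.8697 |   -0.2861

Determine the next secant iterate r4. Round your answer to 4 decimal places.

r4 = 4.8697 − (-0.2861)·(4.8697 − 4.7215) / (-0.2861 − (-1.7075))
   = 4.8697 − (-0.042400)/(1.421400) = 4.899530

4.8995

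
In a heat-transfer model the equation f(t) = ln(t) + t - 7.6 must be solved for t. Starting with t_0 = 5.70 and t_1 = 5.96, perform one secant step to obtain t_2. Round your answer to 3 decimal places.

f(5.70) = -0.15953, f(5.96) = 0.14507
t_2 = 5.96000 − 0.14507·(5.96000 − 5.70000) / (0.14507 − (-0.15953)) = 5.96000 − (0.03772)/(0.30460) = 5.83617

5.836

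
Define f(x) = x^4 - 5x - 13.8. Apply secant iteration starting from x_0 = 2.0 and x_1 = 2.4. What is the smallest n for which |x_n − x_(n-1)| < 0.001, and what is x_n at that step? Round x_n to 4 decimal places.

n = 5, x_n = 2.2356

f(2.0) = -7.800000, f(2.4) = 7.377600
x_2 = 2.400000 − 7.377600·(0.400000)/(15.177600) = 2.205566;  |Δ| = 0.194434
f(2.205566) = -1.164258
x_3 = 2.205566 − (-1.164258)·(-0.194434)/(-8.541858) = 2.232068;  |Δ| = 0.026501
f(2.232068) = -0.138765
x_4 = 2.232068 − (-0.138765)·(0.026501)/(1.025493) = 2.235654;  |Δ| = 0.003586
f(2.235654) = 0.003203
x_5 = 2.235654 − 0.003203·(0.003586)/(0.141968) = 2.235573;  |Δ| = 0.000081
|x_5 − x_4| = 0.000081 < 0.001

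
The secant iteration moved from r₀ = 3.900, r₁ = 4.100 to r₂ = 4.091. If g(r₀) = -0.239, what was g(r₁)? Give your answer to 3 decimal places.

0.011

The secant line through (3.900, -0.239) and (4.100, g(r₁)) crosses zero at r₂ = 4.091.
So (3.900, -0.239), (4.100, g(r₁)), (4.091, 0) are collinear:
g(r₁) = -0.239 · (4.100 − 4.091) / (3.900 − 4.091) = -0.239 · (0.00900)/(-0.19100) = 0.01126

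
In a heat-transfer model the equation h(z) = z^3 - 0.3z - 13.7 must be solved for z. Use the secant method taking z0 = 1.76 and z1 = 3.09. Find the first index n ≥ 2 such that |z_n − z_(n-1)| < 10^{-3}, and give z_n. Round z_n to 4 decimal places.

n = 6, z_n = 2.4346

h(1.76) = -8.776224, h(3.09) = 14.876629
z2 = 3.090000 − 14.876629·(1.330000)/(23.652853) = 2.253487;  |Δ| = 0.836513
h(2.253487) = -2.932379
z3 = 2.253487 − (-2.932379)·(-0.836513)/(-17.809008) = 2.391225;  |Δ| = 0.137738
h(2.391225) = -0.744448
z4 = 2.391225 − (-0.744448)·(0.137738)/(2.187930) = 2.438090;  |Δ| = 0.046866
h(2.438090) = 0.061277
z5 = 2.438090 − 0.061277·(0.046866)/(0.805726) = 2.434526;  |Δ| = 0.003564
h(2.434526) = -0.001121
z6 = 2.434526 − (-0.001121)·(-0.003564)/(-0.062398) = 2.434590;  |Δ| = 0.000064
|z6 − z5| = 0.000064 < 10^{-3}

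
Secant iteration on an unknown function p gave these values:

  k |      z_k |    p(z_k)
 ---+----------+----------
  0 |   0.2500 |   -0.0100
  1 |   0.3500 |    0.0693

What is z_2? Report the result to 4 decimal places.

0.2626

z_2 = 0.3500 − 0.0693·(0.3500 − 0.2500) / (0.0693 − (-0.0100))
   = 0.3500 − (0.006930)/(0.079300) = 0.262610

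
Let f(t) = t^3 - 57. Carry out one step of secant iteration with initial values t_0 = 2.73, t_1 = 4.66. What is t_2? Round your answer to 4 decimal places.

f(2.73) = -36.653583, f(4.66) = 44.194696
t_2 = 4.660000 − 44.194696·(4.660000 − 2.730000) / (44.194696 − (-36.653583)) = 4.660000 − (85.295763)/(80.848279) = 3.604990

3.6050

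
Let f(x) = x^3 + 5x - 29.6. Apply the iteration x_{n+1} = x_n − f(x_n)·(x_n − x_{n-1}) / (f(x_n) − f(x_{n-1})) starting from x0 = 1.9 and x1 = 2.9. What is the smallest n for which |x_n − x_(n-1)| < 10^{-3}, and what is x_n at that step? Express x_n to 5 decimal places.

f(1.9) = -13.2410000, f(2.9) = 9.2890000
x2 = 2.9000000 − 9.2890000·(1.0000000)/(22.5300000) = 2.4877053;  |Δ| = 0.4122947
f(2.4877053) = -1.7658677
x3 = 2.4877053 − (-1.7658677)·(-0.4122947)/(-11.0548677) = 2.5535639;  |Δ| = 0.0658586
f(2.5535639) = -0.1811864
x4 = 2.5535639 − (-0.1811864)·(0.0658586)/(1.5846814) = 2.5610939;  |Δ| = 0.0075300
f(2.5610939) = 0.0042012
x5 = 2.5610939 − 0.0042012·(0.0075300)/(0.1853876) = 2.5609232;  |Δ| = 0.0001706
|x5 − x4| = 0.0001706 < 10^{-3}

n = 5, x_n = 2.56092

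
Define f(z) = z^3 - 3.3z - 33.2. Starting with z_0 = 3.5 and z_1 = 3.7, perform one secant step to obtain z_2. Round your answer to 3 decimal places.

f(3.5) = -1.87500, f(3.7) = 5.24300
z_2 = 3.70000 − 5.24300·(3.70000 − 3.50000) / (5.24300 − (-1.87500)) = 3.70000 − (1.04860)/(7.11800) = 3.55268

3.553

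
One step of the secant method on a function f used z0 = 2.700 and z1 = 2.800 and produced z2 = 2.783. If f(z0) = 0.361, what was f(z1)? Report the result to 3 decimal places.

The secant line through (2.700, 0.361) and (2.800, f(z1)) crosses zero at z2 = 2.783.
So (2.700, 0.361), (2.800, f(z1)), (2.783, 0) are collinear:
f(z1) = 0.361 · (2.800 − 2.783) / (2.700 − 2.783) = 0.361 · (0.01700)/(-0.08300) = -0.07394

-0.074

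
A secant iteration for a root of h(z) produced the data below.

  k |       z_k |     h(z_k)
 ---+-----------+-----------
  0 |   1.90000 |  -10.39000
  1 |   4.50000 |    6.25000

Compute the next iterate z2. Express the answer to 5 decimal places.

3.52344

z2 = 4.50000 − 6.25000·(4.50000 − 1.90000) / (6.25000 − (-10.39000))
   = 4.50000 − (16.2500000)/(16.6400000) = 3.5234375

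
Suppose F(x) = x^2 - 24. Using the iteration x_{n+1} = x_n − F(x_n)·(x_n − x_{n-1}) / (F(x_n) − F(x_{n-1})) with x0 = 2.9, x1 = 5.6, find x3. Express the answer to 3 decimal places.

4.888

F(2.9) = -15.59000, F(5.6) = 7.36000
x2 = 5.60000 − 7.36000·(5.60000 − 2.90000) / (7.36000 − (-15.59000)) = 5.60000 − (19.87200)/(22.95000) = 4.73412
F(4.73412) = -1.58813
x3 = 4.73412 − (-1.58813)·(4.73412 − 5.60000) / (-1.58813 − 7.36000) = 4.73412 − (1.37513)/(-8.94813) = 4.88780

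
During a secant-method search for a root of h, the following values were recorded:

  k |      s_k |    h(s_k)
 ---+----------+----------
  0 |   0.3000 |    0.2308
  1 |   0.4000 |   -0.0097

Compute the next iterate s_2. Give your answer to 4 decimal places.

0.3960

s_2 = 0.4000 − (-0.0097)·(0.4000 − 0.3000) / (-0.0097 − 0.2308)
   = 0.4000 − (-0.000970)/(-0.240500) = 0.395967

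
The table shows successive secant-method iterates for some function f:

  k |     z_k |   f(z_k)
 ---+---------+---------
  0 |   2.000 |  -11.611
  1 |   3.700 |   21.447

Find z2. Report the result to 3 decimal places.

z2 = 3.700 − 21.447·(3.700 − 2.000) / (21.447 − (-11.611))
   = 3.700 − (36.45990)/(33.05800) = 2.59709

2.597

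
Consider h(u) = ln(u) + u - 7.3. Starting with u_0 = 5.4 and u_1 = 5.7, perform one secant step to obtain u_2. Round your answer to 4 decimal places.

h(5.4) = -0.213601, h(5.7) = 0.140466
u_2 = 5.700000 − 0.140466·(5.700000 − 5.400000) / (0.140466 − (-0.213601)) = 5.700000 − (0.042140)/(0.354067) = 5.580983

5.5810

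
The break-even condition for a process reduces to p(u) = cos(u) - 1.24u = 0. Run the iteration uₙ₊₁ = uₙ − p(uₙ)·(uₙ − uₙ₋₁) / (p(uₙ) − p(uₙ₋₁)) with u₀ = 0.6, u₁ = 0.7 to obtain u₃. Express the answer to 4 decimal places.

0.6446

p(0.6) = 0.081336, p(0.7) = -0.103158
u₂ = 0.700000 − (-0.103158)·(0.700000 − 0.600000) / (-0.103158 − 0.081336) = 0.700000 − (-0.010316)/(-0.184493) = 0.644086
p(0.644086) = 0.000982
u₃ = 0.644086 − 0.000982·(0.644086 − 0.700000) / (0.000982 − (-0.103158)) = 0.644086 − (-0.000055)/(0.104140) = 0.644613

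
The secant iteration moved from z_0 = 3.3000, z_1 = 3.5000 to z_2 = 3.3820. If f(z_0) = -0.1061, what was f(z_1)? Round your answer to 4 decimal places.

0.1527

The secant line through (3.3000, -0.1061) and (3.5000, f(z_1)) crosses zero at z_2 = 3.3820.
So (3.3000, -0.1061), (3.5000, f(z_1)), (3.3820, 0) are collinear:
f(z_1) = -0.1061 · (3.5000 − 3.3820) / (3.3000 − 3.3820) = -0.1061 · (0.118000)/(-0.082000) = 0.152680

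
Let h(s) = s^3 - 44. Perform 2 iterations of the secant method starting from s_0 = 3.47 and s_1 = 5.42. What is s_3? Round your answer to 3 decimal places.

h(3.47) = -2.21808, h(5.42) = 115.22009
s_2 = 5.42000 − 115.22009·(5.42000 − 3.47000) / (115.22009 − (-2.21808)) = 5.42000 − (224.67917)/(117.43816) = 3.50683
h(3.50683) = -0.87351
s_3 = 3.50683 − (-0.87351)·(3.50683 − 5.42000) / (-0.87351 − 115.22009) = 3.50683 − (1.67117)/(-116.09359) = 3.52123

3.521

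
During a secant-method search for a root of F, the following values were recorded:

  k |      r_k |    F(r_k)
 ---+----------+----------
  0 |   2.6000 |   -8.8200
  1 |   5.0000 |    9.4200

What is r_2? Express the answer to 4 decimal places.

3.7605

r_2 = 5.0000 − 9.4200·(5.0000 − 2.6000) / (9.4200 − (-8.8200))
   = 5.0000 − (22.608000)/(18.240000) = 3.760526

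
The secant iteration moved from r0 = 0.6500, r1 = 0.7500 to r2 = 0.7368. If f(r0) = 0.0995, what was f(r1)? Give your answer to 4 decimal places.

The secant line through (0.6500, 0.0995) and (0.7500, f(r1)) crosses zero at r2 = 0.7368.
So (0.6500, 0.0995), (0.7500, f(r1)), (0.7368, 0) are collinear:
f(r1) = 0.0995 · (0.7500 − 0.7368) / (0.6500 − 0.7368) = 0.0995 · (0.013200)/(-0.086800) = -0.015131

-0.0151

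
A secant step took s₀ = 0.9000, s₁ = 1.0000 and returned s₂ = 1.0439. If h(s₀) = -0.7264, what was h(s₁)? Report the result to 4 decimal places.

The secant line through (0.9000, -0.7264) and (1.0000, h(s₁)) crosses zero at s₂ = 1.0439.
So (0.9000, -0.7264), (1.0000, h(s₁)), (1.0439, 0) are collinear:
h(s₁) = -0.7264 · (1.0000 − 1.0439) / (0.9000 − 1.0439) = -0.7264 · (-0.043900)/(-0.143900) = -0.221605

-0.2216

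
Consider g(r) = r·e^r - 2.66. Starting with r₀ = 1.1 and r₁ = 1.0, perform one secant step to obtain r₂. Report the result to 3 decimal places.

g(1.1) = 0.64458, g(1.0) = 0.05828
r₂ = 1.00000 − 0.05828·(1.00000 − 1.10000) / (0.05828 − 0.64458) = 1.00000 − (-0.00583)/(-0.58630) = 0.99006

0.990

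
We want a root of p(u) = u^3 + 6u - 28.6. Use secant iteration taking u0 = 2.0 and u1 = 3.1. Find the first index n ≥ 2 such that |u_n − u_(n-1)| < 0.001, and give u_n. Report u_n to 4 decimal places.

p(2.0) = -8.600000, p(3.1) = 19.791000
u2 = 3.100000 − 19.791000·(1.100000)/(28.391000) = 2.333204;  |Δ| = 0.766796
p(2.333204) = -1.899181
u3 = 2.333204 − (-1.899181)·(-0.766796)/(-21.690181) = 2.400344;  |Δ| = 0.067140
p(2.400344) = -0.367981
u4 = 2.400344 − (-0.367981)·(0.067140)/(1.531199) = 2.416480;  |Δ| = 0.016135
p(2.416480) = 0.009607
u5 = 2.416480 − 0.009607·(0.016135)/(0.377589) = 2.416069;  |Δ| = 0.000411
|u5 − u4| = 0.000411 < 0.001

n = 5, u_n = 2.4161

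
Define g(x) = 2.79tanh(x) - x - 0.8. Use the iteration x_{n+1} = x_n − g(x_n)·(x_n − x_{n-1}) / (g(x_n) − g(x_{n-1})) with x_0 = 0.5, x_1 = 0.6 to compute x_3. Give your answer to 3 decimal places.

g(0.5) = -0.01069, g(0.6) = 0.09837
x_2 = 0.60000 − 0.09837·(0.60000 − 0.50000) / (0.09837 − (-0.01069)) = 0.60000 − (0.00984)/(0.10906) = 0.50980
g(0.50980) = 0.00092
x_3 = 0.50980 − 0.00092·(0.50980 − 0.60000) / (0.00092 − 0.09837) = 0.50980 − (-0.00008)/(-0.09745) = 0.50896

0.509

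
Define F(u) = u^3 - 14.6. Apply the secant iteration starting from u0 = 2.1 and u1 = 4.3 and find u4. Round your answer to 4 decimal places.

2.4510

F(2.1) = -5.339000, F(4.3) = 64.907000
u2 = 4.300000 − 64.907000·(4.300000 − 2.100000) / (64.907000 − (-5.339000)) = 4.300000 − (142.795400)/(70.246000) = 2.267210
F(2.267210) = -2.946001
u3 = 2.267210 − (-2.946001)·(2.267210 − 4.300000) / (-2.946001 − 64.907000) = 2.267210 − (5.988603)/(-67.853001) = 2.355468
F(2.355468) = -1.531323
u4 = 2.355468 − (-1.531323)·(2.355468 − 2.267210) / (-1.531323 − (-2.946001)) = 2.355468 − (-0.135152)/(1.414678) = 2.451004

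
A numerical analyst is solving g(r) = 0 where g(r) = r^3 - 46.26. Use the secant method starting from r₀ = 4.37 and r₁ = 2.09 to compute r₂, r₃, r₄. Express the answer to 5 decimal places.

3.22904, 3.81352, 3.56677

g(4.37) = 37.1934530, g(2.09) = -37.1306710
r₂ = 2.0900000 − (-37.1306710)·(2.0900000 − 4.3700000) / (-37.1306710 − 37.1934530) = 2.0900000 − (84.6579299)/(-74.3241240) = 3.2290370
g(3.2290370) = -12.5918635
r₃ = 3.2290370 − (-12.5918635)·(3.2290370 − 2.0900000) / (-12.5918635 − (-37.1306710)) = 3.2290370 − (-14.3425989)/(24.5388075) = 3.8135234
g(3.8135234) = 9.1999220
r₄ = 3.8135234 − 9.1999220·(3.8135234 − 3.2290370) / (9.1999220 − (-12.5918635)) = 3.8135234 − (5.3772292)/(21.7917856) = 3.5667686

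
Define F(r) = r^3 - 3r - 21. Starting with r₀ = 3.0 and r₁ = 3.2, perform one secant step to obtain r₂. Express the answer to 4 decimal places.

F(3.0) = -3.000000, F(3.2) = 2.168000
r₂ = 3.200000 − 2.168000·(3.200000 − 3.000000) / (2.168000 − (-3.000000)) = 3.200000 − (0.433600)/(5.168000) = 3.116099

3.1161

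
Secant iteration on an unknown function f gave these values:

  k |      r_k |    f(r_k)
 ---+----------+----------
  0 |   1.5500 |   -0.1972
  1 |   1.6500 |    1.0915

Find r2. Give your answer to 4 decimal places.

1.5653

r2 = 1.6500 − 1.0915·(1.6500 − 1.5500) / (1.0915 − (-0.1972))
   = 1.6500 − (0.109150)/(1.288700) = 1.565302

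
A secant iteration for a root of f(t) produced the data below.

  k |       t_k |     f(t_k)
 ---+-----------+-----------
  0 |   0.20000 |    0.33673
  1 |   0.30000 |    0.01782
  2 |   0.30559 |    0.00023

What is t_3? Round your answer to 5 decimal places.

t_3 = 0.30559 − 0.00023·(0.30559 − 0.30000) / (0.00023 − 0.01782)
   = 0.30559 − (0.0000013)/(-0.0175900) = 0.3056631

0.30566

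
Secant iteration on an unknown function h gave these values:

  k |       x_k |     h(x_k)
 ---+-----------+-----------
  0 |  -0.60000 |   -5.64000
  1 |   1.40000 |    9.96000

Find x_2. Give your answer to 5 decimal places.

0.12308

x_2 = 1.40000 − 9.96000·(1.40000 − (-0.60000)) / (9.96000 − (-5.64000))
   = 1.40000 − (19.9200000)/(15.6000000) = 0.1230769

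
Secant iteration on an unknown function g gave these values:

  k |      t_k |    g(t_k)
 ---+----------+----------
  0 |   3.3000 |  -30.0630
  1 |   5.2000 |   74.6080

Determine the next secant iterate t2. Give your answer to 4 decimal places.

t2 = 5.2000 − 74.6080·(5.2000 − 3.3000) / (74.6080 − (-30.0630))
   = 5.2000 − (141.755200)/(104.671000) = 3.845707

3.8457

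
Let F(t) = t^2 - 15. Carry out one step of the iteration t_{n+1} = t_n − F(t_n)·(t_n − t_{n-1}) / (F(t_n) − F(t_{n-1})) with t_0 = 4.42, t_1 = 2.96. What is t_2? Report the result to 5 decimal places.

F(4.42) = 4.5364000, F(2.96) = -6.2384000
t_2 = 2.9600000 − (-6.2384000)·(2.9600000 − 4.4200000) / (-6.2384000 − 4.5364000) = 2.9600000 − (9.1080640)/(-10.7748000) = 3.8053117

3.80531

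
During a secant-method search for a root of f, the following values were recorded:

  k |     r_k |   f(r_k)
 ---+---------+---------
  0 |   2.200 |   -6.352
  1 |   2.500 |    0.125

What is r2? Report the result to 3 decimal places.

2.494

r2 = 2.500 − 0.125·(2.500 − 2.200) / (0.125 − (-6.352))
   = 2.500 − (0.03750)/(6.47700) = 2.49421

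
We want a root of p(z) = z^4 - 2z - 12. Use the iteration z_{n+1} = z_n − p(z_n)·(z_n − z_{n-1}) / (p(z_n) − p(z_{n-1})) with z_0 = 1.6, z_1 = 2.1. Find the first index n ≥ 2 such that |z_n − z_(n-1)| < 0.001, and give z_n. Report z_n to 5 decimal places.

n = 5, z_n = 2.00000

p(1.6) = -8.6464000, p(2.1) = 3.2481000
z_2 = 2.1000000 − 3.2481000·(0.5000000)/(11.8945000) = 1.9634621;  |Δ| = 0.1365379
p(1.9634621) = -1.0644849
z_3 = 1.9634621 − (-1.0644849)·(-0.1365379)/(-4.3125849) = 1.9971641;  |Δ| = 0.0337020
p(1.9971641) = -0.0848855
z_4 = 1.9971641 − (-0.0848855)·(0.0337020)/(0.9795994) = 2.0000844;  |Δ| = 0.0029204
p(2.0000844) = 0.0025334
z_5 = 2.0000844 − 0.0025334·(0.0029204)/(0.0874189) = 1.9999998;  |Δ| = 0.0000846
|z_5 − z_4| = 0.0000846 < 0.001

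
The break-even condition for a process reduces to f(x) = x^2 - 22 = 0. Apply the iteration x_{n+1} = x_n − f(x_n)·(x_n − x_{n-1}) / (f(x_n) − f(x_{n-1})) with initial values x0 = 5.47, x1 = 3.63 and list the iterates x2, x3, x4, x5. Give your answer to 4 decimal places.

f(5.47) = 7.920900, f(3.63) = -8.823100
x2 = 3.630000 − (-8.823100)·(3.630000 − 5.470000) / (-8.823100 − 7.920900) = 3.630000 − (16.234504)/(-16.744000) = 4.599571
f(4.599571) = -0.843943
x3 = 4.599571 − (-0.843943)·(4.599571 − 3.630000) / (-0.843943 − (-8.823100)) = 4.599571 − (-0.818263)/(7.979157) = 4.702121
f(4.702121) = 0.109946
x4 = 4.702121 − 0.109946·(4.702121 − 4.599571) / (0.109946 − (-0.843943)) = 4.702121 − (0.011275)/(0.953889) = 4.690301
f(4.690301) = -0.001072
x5 = 4.690301 − (-0.001072)·(4.690301 − 4.702121) / (-0.001072 − 0.109946) = 4.690301 − (0.000013)/(-0.111018) = 4.690416

4.5996, 4.7021, 4.6903, 4.6904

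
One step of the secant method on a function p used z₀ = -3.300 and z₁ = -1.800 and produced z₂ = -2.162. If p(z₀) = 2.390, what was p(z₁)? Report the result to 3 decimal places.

The secant line through (-3.300, 2.390) and (-1.800, p(z₁)) crosses zero at z₂ = -2.162.
So (-3.300, 2.390), (-1.800, p(z₁)), (-2.162, 0) are collinear:
p(z₁) = 2.390 · (-1.800 − (-2.162)) / (-3.300 − (-2.162)) = 2.390 · (0.36200)/(-1.13800) = -0.76026

-0.760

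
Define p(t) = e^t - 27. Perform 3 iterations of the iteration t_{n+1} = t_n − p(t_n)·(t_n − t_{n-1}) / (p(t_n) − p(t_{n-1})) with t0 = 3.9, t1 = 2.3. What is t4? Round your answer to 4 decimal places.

p(3.9) = 22.402449, p(2.3) = -17.025818
t2 = 2.300000 − (-17.025818)·(2.300000 − 3.900000) / (-17.025818 − 22.402449) = 2.300000 − (27.241308)/(-39.428267) = 2.990908
p(2.990908) = -7.096251
t3 = 2.990908 − (-7.096251)·(2.990908 − 2.300000) / (-7.096251 − (-17.025818)) = 2.990908 − (-4.902857)/(9.929566) = 3.484672
p(3.484672) = 5.611716
t4 = 3.484672 − 5.611716·(3.484672 − 2.990908) / (5.611716 − (-7.096251)) = 3.484672 − (2.770861)/(12.707967) = 3.266630

3.2666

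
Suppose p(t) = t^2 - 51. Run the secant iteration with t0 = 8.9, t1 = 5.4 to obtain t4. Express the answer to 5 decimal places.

p(8.9) = 28.2100000, p(5.4) = -21.8400000
t2 = 5.4000000 − (-21.8400000)·(5.4000000 − 8.9000000) / (-21.8400000 − 28.2100000) = 5.4000000 − (76.4400000)/(-50.0500000) = 6.9272727
p(6.9272727) = -3.0128926
t3 = 6.9272727 − (-3.0128926)·(6.9272727 − 5.4000000) / (-3.0128926 − (-21.8400000)) = 6.9272727 − (-4.6015086)/(18.8271074) = 7.1716814
p(7.1716814) = 0.4330143
t4 = 7.1716814 − 0.4330143·(7.1716814 − 6.9272727) / (0.4330143 − (-3.0128926)) = 7.1716814 − (0.1058325)/(3.4459069) = 7.1409689

7.14097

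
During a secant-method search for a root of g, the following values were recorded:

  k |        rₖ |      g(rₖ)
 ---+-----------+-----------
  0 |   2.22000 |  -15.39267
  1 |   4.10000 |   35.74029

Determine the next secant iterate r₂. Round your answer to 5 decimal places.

r₂ = 4.10000 − 35.74029·(4.10000 − 2.22000) / (35.74029 − (-15.39267))
   = 4.10000 − (67.1917452)/(51.1329600) = 2.7859406

2.78594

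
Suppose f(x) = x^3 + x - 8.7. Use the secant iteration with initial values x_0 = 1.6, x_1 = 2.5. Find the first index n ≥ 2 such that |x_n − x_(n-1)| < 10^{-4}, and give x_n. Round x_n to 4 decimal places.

n = 6, x_n = 1.8950

f(1.6) = -3.004000, f(2.5) = 9.425000
x_2 = 2.500000 − 9.425000·(0.900000)/(12.429000) = 1.817524;  |Δ| = 0.682476
f(1.817524) = -0.878484
x_3 = 1.817524 − (-0.878484)·(-0.682476)/(-10.303484) = 1.875712;  |Δ| = 0.058189
f(1.875712) = -0.224978
x_4 = 1.875712 − (-0.224978)·(0.058189)/(0.653506) = 1.895744;  |Δ| = 0.020032
f(1.895744) = 0.008758
x_5 = 1.895744 − 0.008758·(0.020032)/(0.233736) = 1.894994;  |Δ| = 0.000751
f(1.894994) = -0.000082
x_6 = 1.894994 − (-0.000082)·(-0.000751)/(-0.008840) = 1.895001;  |Δ| = 0.000007
|x_6 − x_5| = 0.000007 < 10^{-4}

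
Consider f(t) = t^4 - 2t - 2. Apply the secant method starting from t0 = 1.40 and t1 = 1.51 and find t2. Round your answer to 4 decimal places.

1.4927

f(1.40) = -0.958400, f(1.51) = 0.178856
t2 = 1.510000 − 0.178856·(1.510000 − 1.400000) / (0.178856 − (-0.958400)) = 1.510000 − (0.019674)/(1.137256) = 1.492700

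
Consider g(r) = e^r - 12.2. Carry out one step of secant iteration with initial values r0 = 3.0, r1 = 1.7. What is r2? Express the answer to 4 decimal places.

2.2984

g(3.0) = 7.885537, g(1.7) = -6.726053
r2 = 1.700000 − (-6.726053)·(1.700000 − 3.000000) / (-6.726053 − 7.885537) = 1.700000 − (8.743868)/(-14.611590) = 2.298420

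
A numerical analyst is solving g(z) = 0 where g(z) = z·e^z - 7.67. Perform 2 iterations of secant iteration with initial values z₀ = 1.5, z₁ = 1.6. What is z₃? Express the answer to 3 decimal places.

1.580

g(1.5) = -0.94747, g(1.6) = 0.25485
z₂ = 1.60000 − 0.25485·(1.60000 − 1.50000) / (0.25485 − (-0.94747)) = 1.60000 − (0.02549)/(1.20232) = 1.57880
g(1.57880) = -0.01415
z₃ = 1.57880 − (-0.01415)·(1.57880 − 1.60000) / (-0.01415 − 0.25485) = 1.57880 − (0.00030)/(-0.26900) = 1.57992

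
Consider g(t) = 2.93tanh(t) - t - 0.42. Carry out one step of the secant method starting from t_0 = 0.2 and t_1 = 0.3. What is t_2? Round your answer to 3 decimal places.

0.224

g(0.2) = -0.04169, g(0.3) = 0.13355
t_2 = 0.30000 − 0.13355·(0.30000 − 0.20000) / (0.13355 − (-0.04169)) = 0.30000 − (0.01335)/(0.17524) = 0.22379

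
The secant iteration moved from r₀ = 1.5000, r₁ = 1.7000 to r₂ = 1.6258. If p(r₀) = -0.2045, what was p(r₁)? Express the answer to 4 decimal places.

The secant line through (1.5000, -0.2045) and (1.7000, p(r₁)) crosses zero at r₂ = 1.6258.
So (1.5000, -0.2045), (1.7000, p(r₁)), (1.6258, 0) are collinear:
p(r₁) = -0.2045 · (1.7000 − 1.6258) / (1.5000 − 1.6258) = -0.2045 · (0.074200)/(-0.125800) = 0.120619

0.1206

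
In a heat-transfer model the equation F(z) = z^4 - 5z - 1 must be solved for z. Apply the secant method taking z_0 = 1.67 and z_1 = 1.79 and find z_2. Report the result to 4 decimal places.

1.7699

F(1.67) = -1.572037, F(1.79) = 0.316257
z_2 = 1.790000 − 0.316257·(1.790000 − 1.670000) / (0.316257 − (-1.572037)) = 1.790000 − (0.037951)/(1.888294) = 1.769902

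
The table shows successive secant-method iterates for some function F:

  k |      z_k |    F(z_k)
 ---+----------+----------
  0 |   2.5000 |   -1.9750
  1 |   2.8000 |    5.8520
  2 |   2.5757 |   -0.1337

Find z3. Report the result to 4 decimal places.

2.5807

z3 = 2.5757 − (-0.1337)·(2.5757 − 2.8000) / (-0.1337 − 5.8520)
   = 2.5757 − (0.029989)/(-5.985700) = 2.580710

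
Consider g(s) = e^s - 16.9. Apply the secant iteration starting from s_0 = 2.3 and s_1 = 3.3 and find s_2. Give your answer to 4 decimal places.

2.7041

g(2.3) = -6.925818, g(3.3) = 10.212639
s_2 = 3.300000 − 10.212639·(3.300000 − 2.300000) / (10.212639 − (-6.925818)) = 3.300000 − (10.212639)/(17.138456) = 2.704110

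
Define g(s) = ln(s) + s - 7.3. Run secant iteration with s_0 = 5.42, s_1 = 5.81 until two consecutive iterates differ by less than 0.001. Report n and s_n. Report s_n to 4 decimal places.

n = 3, s_n = 5.5807

g(5.42) = -0.189904, g(5.81) = 0.269581
s_2 = 5.810000 − 0.269581·(0.390000)/(0.459485) = 5.581186;  |Δ| = 0.228814
g(5.581186) = 0.000588
s_3 = 5.581186 − 0.000588·(-0.228814)/(-0.268993) = 5.580686;  |Δ| = 0.000500
|s_3 − s_2| = 0.000500 < 0.001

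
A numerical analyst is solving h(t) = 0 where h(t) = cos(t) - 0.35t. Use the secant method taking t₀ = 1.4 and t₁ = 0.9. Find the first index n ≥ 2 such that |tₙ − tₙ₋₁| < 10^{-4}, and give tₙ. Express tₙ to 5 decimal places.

h(1.4) = -0.3200329, h(0.9) = 0.3066100
t₂ = 0.9000000 − 0.3066100·(-0.5000000)/(0.6266428) = 1.1446449;  |Δ| = 0.2446449
h(1.1446449) = 0.0127438
t₃ = 1.1446449 − 0.0127438·(0.2446449)/(-0.2938662) = 1.1552542;  |Δ| = 0.0106092
h(1.1552542) = -0.0006529
t₄ = 1.1552542 − (-0.0006529)·(0.0106092)/(-0.0133967) = 1.1547371;  |Δ| = 0.0005171
h(1.1547371) = 0.0000011
t₅ = 1.1547371 − 0.0000011·(-0.0005171)/(0.0006540) = 1.1547379;  |Δ| = 0.0000008
|t₅ − t₄| = 0.0000008 < 10^{-4}

n = 5, tₙ = 1.15474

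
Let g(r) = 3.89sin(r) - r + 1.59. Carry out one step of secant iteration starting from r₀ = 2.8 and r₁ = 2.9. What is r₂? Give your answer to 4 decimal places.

g(2.8) = 0.093104, g(2.9) = -0.379320
r₂ = 2.900000 − (-0.379320)·(2.900000 − 2.800000) / (-0.379320 − 0.093104) = 2.900000 − (-0.037932)/(-0.472424) = 2.819708

2.8197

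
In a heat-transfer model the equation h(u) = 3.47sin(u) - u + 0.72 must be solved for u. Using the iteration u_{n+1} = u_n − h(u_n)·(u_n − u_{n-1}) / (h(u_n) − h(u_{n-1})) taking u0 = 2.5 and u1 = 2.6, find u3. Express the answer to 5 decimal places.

2.57692

h(2.5) = 0.2966983, h(2.6) = -0.0912102
u2 = 2.6000000 − (-0.0912102)·(2.6000000 − 2.5000000) / (-0.0912102 − 0.2966983) = 2.6000000 − (-0.0091210)/(-0.3879086) = 2.5764867
h(2.5764867) = 0.0017168
u3 = 2.5764867 − 0.0017168·(2.5764867 − 2.6000000) / (0.0017168 − (-0.0912102)) = 2.5764867 − (-0.0000404)/(0.0929271) = 2.5769211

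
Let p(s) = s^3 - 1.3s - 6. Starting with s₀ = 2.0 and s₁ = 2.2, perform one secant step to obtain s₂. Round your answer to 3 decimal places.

p(2.0) = -0.60000, p(2.2) = 1.78800
s₂ = 2.20000 − 1.78800·(2.20000 − 2.00000) / (1.78800 − (-0.60000)) = 2.20000 − (0.35760)/(2.38800) = 2.05025

2.050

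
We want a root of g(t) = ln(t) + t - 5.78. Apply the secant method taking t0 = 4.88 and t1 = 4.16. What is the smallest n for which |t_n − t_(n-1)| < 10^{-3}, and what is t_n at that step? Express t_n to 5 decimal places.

n = 4, t_n = 4.31736

g(4.88) = 0.6851452, g(4.16) = -0.1944849
t2 = 4.1600000 − (-0.1944849)·(-0.7200000)/(-0.8796301) = 4.3191909;  |Δ| = 0.1591909
g(4.3191909) = 0.0022590
t3 = 4.3191909 − 0.0022590·(0.1591909)/(0.1967440) = 4.3173631;  |Δ| = 0.0018278
g(4.3173631) = 0.0000079
t4 = 4.3173631 − 0.0000079·(-0.0018278)/(-0.0022511) = 4.3173567;  |Δ| = 0.0000064
|t4 − t3| = 0.0000064 < 10^{-3}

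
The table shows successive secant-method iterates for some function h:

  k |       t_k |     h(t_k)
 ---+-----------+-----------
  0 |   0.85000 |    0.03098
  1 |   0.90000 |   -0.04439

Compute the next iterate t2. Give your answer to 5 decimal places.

0.87055

t2 = 0.90000 − (-0.04439)·(0.90000 − 0.85000) / (-0.04439 − 0.03098)
   = 0.90000 − (-0.0022195)/(-0.0753700) = 0.8705519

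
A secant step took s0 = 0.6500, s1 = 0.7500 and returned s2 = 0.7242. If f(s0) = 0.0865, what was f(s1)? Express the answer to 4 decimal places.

-0.0301

The secant line through (0.6500, 0.0865) and (0.7500, f(s1)) crosses zero at s2 = 0.7242.
So (0.6500, 0.0865), (0.7500, f(s1)), (0.7242, 0) are collinear:
f(s1) = 0.0865 · (0.7500 − 0.7242) / (0.6500 − 0.7242) = 0.0865 · (0.025800)/(-0.074200) = -0.030077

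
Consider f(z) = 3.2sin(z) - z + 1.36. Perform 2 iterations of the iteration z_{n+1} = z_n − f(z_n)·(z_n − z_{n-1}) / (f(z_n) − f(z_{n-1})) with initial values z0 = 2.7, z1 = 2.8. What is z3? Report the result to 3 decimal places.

f(2.7) = 0.02762, f(2.8) = -0.36804
z2 = 2.80000 − (-0.36804)·(2.80000 − 2.70000) / (-0.36804 − 0.02762) = 2.80000 − (-0.03680)/(-0.39565) = 2.70698
f(2.70698) = 0.00041
z3 = 2.70698 − 0.00041·(2.70698 − 2.80000) / (0.00041 − (-0.36804)) = 2.70698 − (-0.00004)/(0.36845) = 2.70708

2.707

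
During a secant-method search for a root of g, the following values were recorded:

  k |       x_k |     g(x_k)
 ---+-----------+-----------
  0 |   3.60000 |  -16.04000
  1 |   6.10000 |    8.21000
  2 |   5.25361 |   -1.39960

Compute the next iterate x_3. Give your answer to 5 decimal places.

5.37688

x_3 = 5.25361 − (-1.39960)·(5.25361 − 6.10000) / (-1.39960 − 8.21000)
   = 5.25361 − (1.1846074)/(-9.6096000) = 5.3768833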